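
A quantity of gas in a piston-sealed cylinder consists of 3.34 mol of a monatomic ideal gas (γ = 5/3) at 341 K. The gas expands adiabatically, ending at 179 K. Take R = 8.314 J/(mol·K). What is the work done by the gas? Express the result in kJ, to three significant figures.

W ≈ 6.75 kJ

Adiabatic ⇒ Q = 0, so W_by = −ΔU = nCᵥ(T₁ − T₂).
Cᵥ = 3R/2 = 12.47 J/(mol·K).
W = (3.34)(12.47)(341 − 179) = 6748 J.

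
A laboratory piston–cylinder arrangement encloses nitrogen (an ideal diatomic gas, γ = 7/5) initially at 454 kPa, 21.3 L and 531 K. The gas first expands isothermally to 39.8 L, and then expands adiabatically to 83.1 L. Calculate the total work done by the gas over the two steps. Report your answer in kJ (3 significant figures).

Step 1 (isothermal): W = P₁V₁ ln(V₂/V₁) = (9670) ln(39.8/21.3) = 6045 J.
After step 1: P = 243 kPa, V = 39.8 L, T = 531 K.
Step 2 (adiabatic): W = (P₁V₁ − P₂V₂)/(γ−1) = (9670 − 7204)/0.4 = 6167 J.
W_total = 6045 + 6167 = 12212 J.

W_total ≈ 12.2 kJ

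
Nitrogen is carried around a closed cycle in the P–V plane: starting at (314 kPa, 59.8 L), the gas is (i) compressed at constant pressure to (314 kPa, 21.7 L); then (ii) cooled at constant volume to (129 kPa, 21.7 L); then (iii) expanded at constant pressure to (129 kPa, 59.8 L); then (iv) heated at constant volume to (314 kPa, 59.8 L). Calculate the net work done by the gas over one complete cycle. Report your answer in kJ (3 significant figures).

Constant-volume legs do no work.
W(i) = (314)(21.7 − 59.8) = -11963 J; W(iii) = (129)(59.8 − 21.7) = 4915 J.
W_net = -11963 + 4915 = -7048 J (the counter-clockwise enclosed area).

W_net ≈ -7.05 kJ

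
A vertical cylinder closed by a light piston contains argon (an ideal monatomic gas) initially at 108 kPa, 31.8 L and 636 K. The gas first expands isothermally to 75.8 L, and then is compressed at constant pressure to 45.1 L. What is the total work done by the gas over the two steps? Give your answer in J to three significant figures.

W_total ≈ 1590 J

Step 1 (isothermal): W = P₁V₁ ln(V₂/V₁) = (3434) ln(75.8/31.8) = 2983 J.
After step 1: P = 45.31 kPa, V = 75.8 L, T = 636 K.
Step 2 (isobaric): W = PΔV = (45.31 kPa)(45.1 − 75.8 L) = -1391 J.
W_total = 2983 − 1391 = 1592 J.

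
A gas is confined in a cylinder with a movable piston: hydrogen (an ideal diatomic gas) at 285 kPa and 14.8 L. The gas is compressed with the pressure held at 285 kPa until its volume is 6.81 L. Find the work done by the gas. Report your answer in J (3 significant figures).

Isobaric: W = P ΔV.
W = (285 kPa)(6.81 − 14.8 L) = (285)(-7.99) = -2277 J.

W ≈ -2280 J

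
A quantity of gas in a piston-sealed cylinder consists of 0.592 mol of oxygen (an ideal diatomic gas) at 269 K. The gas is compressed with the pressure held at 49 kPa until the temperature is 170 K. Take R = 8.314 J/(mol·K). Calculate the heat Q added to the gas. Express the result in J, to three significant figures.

Isobaric: W = nRΔT = (0.592)(8.314)(-99) = -487.3 J.
ΔU = nCᵥΔT with Cᵥ = 5R/2: ΔU = (0.592)(20.79)(-99) = -1218 J.
Q = ΔU + W = -1218 − 487.3 = -1705 J.

Q ≈ -1710 J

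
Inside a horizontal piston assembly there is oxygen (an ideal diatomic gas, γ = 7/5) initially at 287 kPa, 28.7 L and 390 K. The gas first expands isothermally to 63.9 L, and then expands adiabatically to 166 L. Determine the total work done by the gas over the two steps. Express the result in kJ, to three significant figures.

Step 1 (isothermal): W = P₁V₁ ln(V₂/V₁) = (8237) ln(63.9/28.7) = 6593 J.
After step 1: P = 128.9 kPa, V = 63.9 L, T = 390 K.
Step 2 (adiabatic): W = (P₁V₁ − P₂V₂)/(γ−1) = (8237 − 5622)/0.4 = 6536 J.
W_total = 6593 + 6536 = 13129 J.

W_total ≈ 13.1 kJ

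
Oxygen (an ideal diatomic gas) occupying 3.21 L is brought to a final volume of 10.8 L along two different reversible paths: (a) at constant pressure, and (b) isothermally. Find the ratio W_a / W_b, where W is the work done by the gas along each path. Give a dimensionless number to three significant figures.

W_a / W_b ≈ 1.95

Path (a) isobaric: W = P₁(V₂ − V₁) → W_a/(P₁V₁) = 2.364.
Path (b) isothermal: W = P₁V₁ ln(V₂/V₁) → W_b/(P₁V₁) = 1.213.
W_a / W_b = 2.364 / 1.213 = 1.949.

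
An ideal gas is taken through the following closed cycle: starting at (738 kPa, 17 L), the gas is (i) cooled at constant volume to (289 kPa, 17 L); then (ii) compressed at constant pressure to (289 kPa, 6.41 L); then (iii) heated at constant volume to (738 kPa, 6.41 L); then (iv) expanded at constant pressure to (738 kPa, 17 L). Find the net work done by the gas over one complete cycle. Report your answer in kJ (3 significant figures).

Constant-volume legs do no work.
W(ii) = (289)(6.41 − 17) = -3061 J; W(iv) = (738)(17 − 6.41) = 7815 J.
W_net = -3061 + 7815 = 4755 J (the clockwise enclosed area).

W_net ≈ 4.75 kJ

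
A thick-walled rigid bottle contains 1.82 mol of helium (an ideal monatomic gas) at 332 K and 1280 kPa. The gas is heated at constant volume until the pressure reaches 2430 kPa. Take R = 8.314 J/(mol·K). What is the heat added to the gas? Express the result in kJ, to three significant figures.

Q ≈ 6.77 kJ

Constant volume ⇒ W = 0, so Q = ΔU = nCᵥΔT with Cᵥ = 3R/2 = 12.47 J/(mol·K).
At constant V, T₂/T₁ = P₂/P₁ ⇒ ΔT = T₁(P₂/P₁ − 1) = 332·(2430/1280 − 1) = 298.3 K.
ΔU = (1.82)(12.47)(298.3) = 6770 J.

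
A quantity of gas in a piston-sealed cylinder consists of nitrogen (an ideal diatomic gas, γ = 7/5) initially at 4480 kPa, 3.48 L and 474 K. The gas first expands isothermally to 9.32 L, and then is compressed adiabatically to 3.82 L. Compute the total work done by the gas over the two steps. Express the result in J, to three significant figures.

W_total ≈ -1350 J

Step 1 (isothermal): W = P₁V₁ ln(V₂/V₁) = (15590) ln(9.32/3.48) = 15359 J.
After step 1: P = 1673 kPa, V = 9.32 L, T = 474 K.
Step 2 (adiabatic): W = (P₁V₁ − P₂V₂)/(γ−1) = (15590 − 22274)/0.4 = -16709 J.
W_total = 15359 − 16709 = -1350 J.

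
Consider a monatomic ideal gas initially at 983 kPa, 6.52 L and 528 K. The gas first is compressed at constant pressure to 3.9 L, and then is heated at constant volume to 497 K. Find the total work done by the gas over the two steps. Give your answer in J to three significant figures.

Step 1 (isobaric): W = PΔV = (983 kPa)(3.9 − 6.52 L) = -2575 J.
Step 2 (isochoric): W = 0 (constant volume).
W_total = -2575 + 0 = -2575 J.

W_total ≈ -2580 J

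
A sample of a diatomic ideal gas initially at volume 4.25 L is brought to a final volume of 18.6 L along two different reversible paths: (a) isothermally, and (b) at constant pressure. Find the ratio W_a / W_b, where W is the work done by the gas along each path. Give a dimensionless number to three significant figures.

Path (a) isothermal: W = P₁V₁ ln(V₂/V₁) → W_a/(P₁V₁) = 1.476.
Path (b) isobaric: W = P₁(V₂ − V₁) → W_b/(P₁V₁) = 3.376.
W_a / W_b = 1.476 / 3.376 = 0.4372.

W_a / W_b ≈ 0.437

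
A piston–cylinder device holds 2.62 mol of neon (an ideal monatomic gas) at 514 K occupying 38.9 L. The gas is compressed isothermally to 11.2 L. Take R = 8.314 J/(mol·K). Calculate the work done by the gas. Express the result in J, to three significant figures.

Isothermal: W = nRT ln(V₂/V₁).
W = (2.62)(8.314)(514) × ln(11.2/38.9)
  = 11196 × -1.245
W_by_gas = -13940 J.

W ≈ -13900 J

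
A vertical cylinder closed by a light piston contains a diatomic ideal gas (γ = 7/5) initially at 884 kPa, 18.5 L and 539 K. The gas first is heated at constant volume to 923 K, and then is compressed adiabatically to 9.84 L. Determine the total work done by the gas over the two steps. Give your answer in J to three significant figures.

Step 1 (isochoric): W = 0 (constant volume).
After step 1: P = 1514 kPa (V unchanged).
Step 2 (adiabatic): W = (P₁V₁ − P₂V₂)/(γ−1) = (28005 − 36050)/0.4 = -20113 J.
W_total = 0 − 20113 = -20113 J.

W_total ≈ -20100 J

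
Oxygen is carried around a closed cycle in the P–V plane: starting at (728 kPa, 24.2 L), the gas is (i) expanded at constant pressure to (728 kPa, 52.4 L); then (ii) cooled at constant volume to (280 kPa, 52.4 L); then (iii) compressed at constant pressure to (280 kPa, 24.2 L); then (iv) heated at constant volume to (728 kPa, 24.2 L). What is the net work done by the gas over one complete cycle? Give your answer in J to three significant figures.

W_net ≈ 12600 J

Constant-volume legs do no work.
W(i) = (728)(52.4 − 24.2) = 20530 J; W(iii) = (280)(24.2 − 52.4) = -7896 J.
W_net = 20530 − 7896 = 12634 J (the clockwise enclosed area).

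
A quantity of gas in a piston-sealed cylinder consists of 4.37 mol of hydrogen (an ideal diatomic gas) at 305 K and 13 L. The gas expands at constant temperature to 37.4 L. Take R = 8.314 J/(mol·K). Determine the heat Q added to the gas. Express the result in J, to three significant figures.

Isothermal ⇒ ΔU = 0, so Q = W = nRT ln(V₂/V₁).
Q = (4.37)(8.314)(305) ln(37.4/13) = 11081 × 1.057 = 11710 J.

Q ≈ 11700 J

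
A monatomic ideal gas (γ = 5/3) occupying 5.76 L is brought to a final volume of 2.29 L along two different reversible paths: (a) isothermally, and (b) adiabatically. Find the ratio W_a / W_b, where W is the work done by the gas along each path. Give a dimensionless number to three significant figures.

Path (a) isothermal: W = P₁V₁ ln(V₂/V₁) → W_a/(P₁V₁) = -0.9224.
Path (b) adiabatic: W = P₁V₁(1 − (V₁/V₂)^(γ−1))/(γ−1) → W_b/(P₁V₁) = -1.274.
W_a / W_b = -0.9224 / -1.274 = 0.7239.

W_a / W_b ≈ 0.724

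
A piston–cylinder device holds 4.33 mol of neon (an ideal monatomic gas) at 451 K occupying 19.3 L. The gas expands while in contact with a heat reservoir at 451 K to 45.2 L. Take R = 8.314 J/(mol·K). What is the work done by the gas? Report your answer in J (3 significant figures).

Isothermal: W = nRT ln(V₂/V₁).
W = (4.33)(8.314)(451) × ln(45.2/19.3)
  = 16236 × 0.851
W_by_gas = 13817 J.

W ≈ 13800 J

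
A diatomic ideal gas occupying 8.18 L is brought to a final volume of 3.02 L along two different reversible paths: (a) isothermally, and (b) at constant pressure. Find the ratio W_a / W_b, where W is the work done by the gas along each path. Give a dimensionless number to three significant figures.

W_a / W_b ≈ 1.58

Path (a) isothermal: W = P₁V₁ ln(V₂/V₁) → W_a/(P₁V₁) = -0.9964.
Path (b) isobaric: W = P₁(V₂ − V₁) → W_b/(P₁V₁) = -0.6308.
W_a / W_b = -0.9964 / -0.6308 = 1.58.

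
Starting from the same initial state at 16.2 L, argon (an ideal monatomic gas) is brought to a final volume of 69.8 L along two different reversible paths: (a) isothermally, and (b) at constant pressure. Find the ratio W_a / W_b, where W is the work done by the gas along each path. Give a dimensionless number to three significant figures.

Path (a) isothermal: W = P₁V₁ ln(V₂/V₁) → W_a/(P₁V₁) = 1.461.
Path (b) isobaric: W = P₁(V₂ − V₁) → W_b/(P₁V₁) = 3.309.
W_a / W_b = 1.461 / 3.309 = 0.4415.

W_a / W_b ≈ 0.441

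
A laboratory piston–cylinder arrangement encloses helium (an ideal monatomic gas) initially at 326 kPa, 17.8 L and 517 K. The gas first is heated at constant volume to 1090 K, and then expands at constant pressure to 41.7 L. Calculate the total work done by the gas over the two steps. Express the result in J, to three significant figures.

W_total ≈ 16400 J

Step 1 (isochoric): W = 0 (constant volume).
After step 1: P = 687.3 kPa (V unchanged).
Step 2 (isobaric): W = PΔV = (687.3 kPa)(41.7 − 17.8 L) = 16427 J.
W_total = 0 + 16427 = 16427 J.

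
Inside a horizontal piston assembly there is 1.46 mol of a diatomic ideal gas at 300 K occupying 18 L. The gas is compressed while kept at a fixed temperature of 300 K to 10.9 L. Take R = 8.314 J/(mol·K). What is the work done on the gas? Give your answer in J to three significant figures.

Isothermal: W = nRT ln(V₂/V₁).
W = (1.46)(8.314)(300) × ln(10.9/18)
  = 3642 × -0.5016
W_by_gas = -1827 J; work on gas = −W_by = 1827 J.

W ≈ 1830 J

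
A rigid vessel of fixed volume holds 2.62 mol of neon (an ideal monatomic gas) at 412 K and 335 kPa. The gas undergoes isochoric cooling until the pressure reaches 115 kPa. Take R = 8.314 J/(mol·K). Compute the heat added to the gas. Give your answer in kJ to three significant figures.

Q ≈ -8.84 kJ

Constant volume ⇒ W = 0, so Q = ΔU = nCᵥΔT with Cᵥ = 3R/2 = 12.47 J/(mol·K).
At constant V, T₂/T₁ = P₂/P₁ ⇒ ΔT = T₁(P₂/P₁ − 1) = 412·(115/335 − 1) = -270.6 K.
ΔU = (2.62)(12.47)(-270.6) = -8841 J.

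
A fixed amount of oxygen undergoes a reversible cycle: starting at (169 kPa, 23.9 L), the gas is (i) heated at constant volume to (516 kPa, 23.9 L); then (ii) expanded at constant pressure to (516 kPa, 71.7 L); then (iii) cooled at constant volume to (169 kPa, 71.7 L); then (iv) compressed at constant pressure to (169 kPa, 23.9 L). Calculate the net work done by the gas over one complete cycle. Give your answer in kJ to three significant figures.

W_net ≈ 16.6 kJ

Constant-volume legs do no work.
W(ii) = (516)(71.7 − 23.9) = 24665 J; W(iv) = (169)(23.9 − 71.7) = -8078 J.
W_net = 24665 − 8078 = 16587 J (the clockwise enclosed area).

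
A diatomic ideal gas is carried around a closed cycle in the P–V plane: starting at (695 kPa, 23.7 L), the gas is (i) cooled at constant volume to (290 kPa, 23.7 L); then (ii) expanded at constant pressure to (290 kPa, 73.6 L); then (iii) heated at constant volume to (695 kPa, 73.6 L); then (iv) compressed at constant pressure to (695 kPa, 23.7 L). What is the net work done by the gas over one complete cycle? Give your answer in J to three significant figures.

Constant-volume legs do no work.
W(ii) = (290)(73.6 − 23.7) = 14471 J; W(iv) = (695)(23.7 − 73.6) = -34680 J.
W_net = 14471 − 34680 = -20209 J (the counter-clockwise enclosed area).

W_net ≈ -20200 J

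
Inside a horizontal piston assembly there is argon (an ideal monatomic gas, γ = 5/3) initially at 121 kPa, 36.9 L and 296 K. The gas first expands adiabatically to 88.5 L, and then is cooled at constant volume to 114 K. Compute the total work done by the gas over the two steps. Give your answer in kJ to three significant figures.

Step 1 (adiabatic): W = (P₁V₁ − P₂V₂)/(γ−1) = (4465 − 2492)/0.667 = 2959 J.
Step 2 (isochoric): W = 0 (constant volume).
W_total = 2959 + 0 = 2959 J.

W_total ≈ 2.96 kJ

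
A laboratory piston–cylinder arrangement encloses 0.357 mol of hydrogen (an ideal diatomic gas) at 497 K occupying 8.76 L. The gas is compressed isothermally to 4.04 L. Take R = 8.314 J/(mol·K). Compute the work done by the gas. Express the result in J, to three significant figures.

W ≈ -1140 J

Isothermal: W = nRT ln(V₂/V₁).
W = (0.357)(8.314)(497) × ln(4.04/8.76)
  = 1475 × -0.774
W_by_gas = -1142 J.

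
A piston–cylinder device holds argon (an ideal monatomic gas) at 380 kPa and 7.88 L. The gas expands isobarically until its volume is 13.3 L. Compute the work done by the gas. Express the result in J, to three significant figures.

Isobaric: W = P ΔV.
W = (380 kPa)(13.3 − 7.88 L) = (380)(5.42) = 2060 J.

W ≈ 2060 J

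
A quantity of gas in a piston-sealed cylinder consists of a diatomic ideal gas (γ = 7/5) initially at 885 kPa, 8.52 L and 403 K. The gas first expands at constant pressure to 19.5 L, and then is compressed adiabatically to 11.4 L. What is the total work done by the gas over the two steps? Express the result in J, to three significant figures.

Step 1 (isobaric): W = PΔV = (885 kPa)(19.5 − 8.52 L) = 9717 J.
After step 1: P = 885 kPa, V = 19.5 L, T = 922.4 K.
Step 2 (adiabatic): W = (P₁V₁ − P₂V₂)/(γ−1) = (17258 − 21391)/0.4 = -10334 J.
W_total = 9717 − 10334 = -616.3 J.

W_total ≈ -616 J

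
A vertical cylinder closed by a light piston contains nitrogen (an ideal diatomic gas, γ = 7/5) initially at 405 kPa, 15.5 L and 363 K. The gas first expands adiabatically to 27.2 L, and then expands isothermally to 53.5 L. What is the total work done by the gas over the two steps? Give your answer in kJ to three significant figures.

Step 1 (adiabatic): W = (P₁V₁ − P₂V₂)/(γ−1) = (6278 − 5013)/0.4 = 3161 J.
After step 1: P = 184.3 kPa, V = 27.2 L, T = 289.9 K.
Step 2 (isothermal): W = P₁V₁ ln(V₂/V₁) = (5013) ln(53.5/27.2) = 3391 J.
W_total = 3161 + 3391 = 6552 J.

W_total ≈ 6.55 kJ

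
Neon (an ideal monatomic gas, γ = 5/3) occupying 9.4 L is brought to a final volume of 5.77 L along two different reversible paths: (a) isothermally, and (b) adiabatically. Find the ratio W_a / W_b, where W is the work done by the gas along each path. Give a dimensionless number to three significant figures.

W_a / W_b ≈ 0.846

Path (a) isothermal: W = P₁V₁ ln(V₂/V₁) → W_a/(P₁V₁) = -0.488.
Path (b) adiabatic: W = P₁V₁(1 − (V₁/V₂)^(γ−1))/(γ−1) → W_b/(P₁V₁) = -0.5768.
W_a / W_b = -0.488 / -0.5768 = 0.8461.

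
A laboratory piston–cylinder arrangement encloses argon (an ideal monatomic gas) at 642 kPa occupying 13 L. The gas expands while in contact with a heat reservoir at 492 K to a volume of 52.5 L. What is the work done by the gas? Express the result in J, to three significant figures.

Isothermal: W = nRT ln(V₂/V₁) = P₁V₁ ln(V₂/V₁).
P₁V₁ = (642 kPa)(13 L) = 8346 J.
W = 8346 × ln(52.5/13) = 8346 × 1.396
W_by_gas = 11650 J.

W ≈ 11600 J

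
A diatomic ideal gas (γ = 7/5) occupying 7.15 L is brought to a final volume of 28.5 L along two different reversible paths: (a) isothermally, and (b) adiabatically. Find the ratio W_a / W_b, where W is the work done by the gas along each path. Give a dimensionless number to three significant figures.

W_a / W_b ≈ 1.30

Path (a) isothermal: W = P₁V₁ ln(V₂/V₁) → W_a/(P₁V₁) = 1.383.
Path (b) adiabatic: W = P₁V₁(1 − (V₁/V₂)^(γ−1))/(γ−1) → W_b/(P₁V₁) = 1.062.
W_a / W_b = 1.383 / 1.062 = 1.302.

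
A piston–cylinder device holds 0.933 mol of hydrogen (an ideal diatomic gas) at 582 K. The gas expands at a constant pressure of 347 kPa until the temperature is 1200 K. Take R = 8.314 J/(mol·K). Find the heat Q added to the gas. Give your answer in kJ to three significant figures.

Q ≈ 16.8 kJ

Isobaric: W = nRΔT = (0.933)(8.314)(618) = 4794 J.
ΔU = nCᵥΔT with Cᵥ = 5R/2: ΔU = (0.933)(20.79)(618) = 11985 J.
Q = ΔU + W = 11985 + 4794 = 16778 J.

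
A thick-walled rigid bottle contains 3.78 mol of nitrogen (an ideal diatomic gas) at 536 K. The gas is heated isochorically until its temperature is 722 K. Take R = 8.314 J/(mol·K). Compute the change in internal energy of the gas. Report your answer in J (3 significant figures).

ΔU ≈ 14600 J

Constant volume ⇒ W = 0, so Q = ΔU = nCᵥΔT with Cᵥ = 5R/2 = 20.79 J/(mol·K).
ΔU = (3.78)(20.79)(722 − 536) = 14614 J.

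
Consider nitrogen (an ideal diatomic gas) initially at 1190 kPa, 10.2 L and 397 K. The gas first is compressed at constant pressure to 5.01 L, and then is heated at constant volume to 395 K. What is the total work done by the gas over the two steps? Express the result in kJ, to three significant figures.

W_total ≈ -6.18 kJ

Step 1 (isobaric): W = PΔV = (1190 kPa)(5.01 − 10.2 L) = -6176 J.
Step 2 (isochoric): W = 0 (constant volume).
W_total = -6176 + 0 = -6176 J.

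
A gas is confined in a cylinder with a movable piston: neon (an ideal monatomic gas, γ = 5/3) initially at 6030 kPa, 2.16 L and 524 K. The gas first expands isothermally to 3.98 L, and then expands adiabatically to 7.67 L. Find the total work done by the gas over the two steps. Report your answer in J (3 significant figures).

W_total ≈ 14900 J

Step 1 (isothermal): W = P₁V₁ ln(V₂/V₁) = (13025) ln(3.98/2.16) = 7960 J.
After step 1: P = 3273 kPa, V = 3.98 L, T = 524 K.
Step 2 (adiabatic): W = (P₁V₁ − P₂V₂)/(γ−1) = (13025 − 8411)/0.667 = 6921 J.
W_total = 7960 + 6921 = 14882 J.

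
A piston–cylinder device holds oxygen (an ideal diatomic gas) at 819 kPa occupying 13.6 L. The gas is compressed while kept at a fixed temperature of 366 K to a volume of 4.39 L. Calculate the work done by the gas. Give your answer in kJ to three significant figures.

W ≈ -12.6 kJ

Isothermal: W = nRT ln(V₂/V₁) = P₁V₁ ln(V₂/V₁).
P₁V₁ = (819 kPa)(13.6 L) = 11138 J.
W = 11138 × ln(4.39/13.6) = 11138 × -1.131
W_by_gas = -12595 J.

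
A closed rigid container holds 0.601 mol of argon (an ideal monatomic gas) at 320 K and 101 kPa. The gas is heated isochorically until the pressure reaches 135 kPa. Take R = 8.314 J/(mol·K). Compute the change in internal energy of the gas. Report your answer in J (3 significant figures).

ΔU ≈ 807 J

Constant volume ⇒ W = 0, so Q = ΔU = nCᵥΔT with Cᵥ = 3R/2 = 12.47 J/(mol·K).
At constant V, T₂/T₁ = P₂/P₁ ⇒ ΔT = T₁(P₂/P₁ − 1) = 320·(135/101 − 1) = 107.7 K.
ΔU = (0.601)(12.47)(107.7) = 807.4 J.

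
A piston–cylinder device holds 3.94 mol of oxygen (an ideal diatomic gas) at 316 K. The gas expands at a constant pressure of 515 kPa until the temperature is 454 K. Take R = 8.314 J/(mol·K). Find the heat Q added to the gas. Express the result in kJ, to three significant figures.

Q ≈ 15.8 kJ

Isobaric: W = nRΔT = (3.94)(8.314)(138) = 4520 J.
ΔU = nCᵥΔT with Cᵥ = 5R/2: ΔU = (3.94)(20.79)(138) = 11301 J.
Q = ΔU + W = 11301 + 4520 = 15822 J.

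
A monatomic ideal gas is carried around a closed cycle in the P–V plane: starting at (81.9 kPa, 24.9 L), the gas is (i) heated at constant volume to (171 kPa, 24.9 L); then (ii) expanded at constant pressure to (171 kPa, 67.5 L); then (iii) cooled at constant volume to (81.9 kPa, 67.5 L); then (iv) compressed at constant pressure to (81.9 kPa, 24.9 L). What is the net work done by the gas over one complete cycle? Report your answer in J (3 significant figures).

Constant-volume legs do no work.
W(ii) = (171)(67.5 − 24.9) = 7285 J; W(iv) = (81.9)(24.9 − 67.5) = -3489 J.
W_net = 7285 − 3489 = 3796 J (the clockwise enclosed area).

W_net ≈ 3800 J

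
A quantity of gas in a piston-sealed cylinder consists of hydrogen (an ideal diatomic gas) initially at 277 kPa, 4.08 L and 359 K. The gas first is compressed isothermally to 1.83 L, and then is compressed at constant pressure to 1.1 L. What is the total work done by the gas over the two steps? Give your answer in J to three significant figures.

Step 1 (isothermal): W = P₁V₁ ln(V₂/V₁) = (1130) ln(1.83/4.08) = -906.1 J.
After step 1: P = 617.6 kPa, V = 1.83 L, T = 359 K.
Step 2 (isobaric): W = PΔV = (617.6 kPa)(1.1 − 1.83 L) = -450.8 J.
W_total = -906.1 − 450.8 = -1357 J.

W_total ≈ -1360 J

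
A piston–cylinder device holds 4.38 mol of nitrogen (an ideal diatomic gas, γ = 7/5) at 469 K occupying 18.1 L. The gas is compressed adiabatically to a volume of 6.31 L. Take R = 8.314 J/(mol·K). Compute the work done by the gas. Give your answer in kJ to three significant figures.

W ≈ -22.4 kJ

Adiabatic: TV^(γ−1) = const with γ = 7/5.
T₂ = T₁ (V₁/V₂)^(γ−1) = 469 × (18.1/6.31)^0.4 = 469 × 1.524 = 714.9 K.
W_by = nCᵥ(T₁ − T₂) = (4.38)(20.79)(469 − 714.9) = -22384 J.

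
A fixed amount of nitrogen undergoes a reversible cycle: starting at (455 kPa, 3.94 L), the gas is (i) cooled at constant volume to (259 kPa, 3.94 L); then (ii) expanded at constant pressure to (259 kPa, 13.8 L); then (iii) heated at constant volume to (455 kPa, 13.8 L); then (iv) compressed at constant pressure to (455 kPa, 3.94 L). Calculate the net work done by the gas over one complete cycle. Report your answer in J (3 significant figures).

Constant-volume legs do no work.
W(ii) = (259)(13.8 − 3.94) = 2554 J; W(iv) = (455)(3.94 − 13.8) = -4486 J.
W_net = 2554 − 4486 = -1933 J (the counter-clockwise enclosed area).

W_net ≈ -1930 J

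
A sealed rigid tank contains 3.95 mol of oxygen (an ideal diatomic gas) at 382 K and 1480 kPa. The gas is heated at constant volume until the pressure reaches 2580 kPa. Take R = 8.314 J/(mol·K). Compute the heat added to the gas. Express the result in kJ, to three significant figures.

Q ≈ 23.3 kJ

Constant volume ⇒ W = 0, so Q = ΔU = nCᵥΔT with Cᵥ = 5R/2 = 20.79 J/(mol·K).
At constant V, T₂/T₁ = P₂/P₁ ⇒ ΔT = T₁(P₂/P₁ − 1) = 382·(2580/1480 − 1) = 283.9 K.
ΔU = (3.95)(20.79)(283.9) = 23310 J.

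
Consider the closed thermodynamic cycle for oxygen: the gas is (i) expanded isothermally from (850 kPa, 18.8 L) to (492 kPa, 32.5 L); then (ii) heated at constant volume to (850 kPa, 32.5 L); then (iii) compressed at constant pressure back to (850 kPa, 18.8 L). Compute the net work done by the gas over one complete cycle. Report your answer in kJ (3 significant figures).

Leg (i): W = PᵢVᵢ ln(V_f/Vᵢ) = (15980) ln(32.5/18.8) = 8747 J.
Leg (ii): W = 0.
Leg (iii): W = PΔV = (850)(18.8 − 32.5) = -11645 J.
W_net = 8747 − 11645 = -2898 J.

W_net ≈ -2.90 kJ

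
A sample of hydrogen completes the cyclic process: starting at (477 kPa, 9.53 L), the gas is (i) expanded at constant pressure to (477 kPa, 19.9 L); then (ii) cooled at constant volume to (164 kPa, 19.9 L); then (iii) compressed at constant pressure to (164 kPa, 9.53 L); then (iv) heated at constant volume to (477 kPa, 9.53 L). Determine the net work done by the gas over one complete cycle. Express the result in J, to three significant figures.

W_net ≈ 3250 J

Constant-volume legs do no work.
W(i) = (477)(19.9 − 9.53) = 4946 J; W(iii) = (164)(9.53 − 19.9) = -1701 J.
W_net = 4946 − 1701 = 3246 J (the clockwise enclosed area).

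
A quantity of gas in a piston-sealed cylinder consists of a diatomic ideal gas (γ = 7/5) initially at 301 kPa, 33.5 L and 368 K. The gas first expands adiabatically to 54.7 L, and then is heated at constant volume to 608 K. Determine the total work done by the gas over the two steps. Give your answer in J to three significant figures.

Step 1 (adiabatic): W = (P₁V₁ − P₂V₂)/(γ−1) = (10084 − 8288)/0.4 = 4489 J.
Step 2 (isochoric): W = 0 (constant volume).
W_total = 4489 + 0 = 4489 J.

W_total ≈ 4490 J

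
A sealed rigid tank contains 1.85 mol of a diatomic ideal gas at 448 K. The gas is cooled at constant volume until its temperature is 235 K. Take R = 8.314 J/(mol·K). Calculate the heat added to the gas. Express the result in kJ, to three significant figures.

Q ≈ -8.19 kJ

Constant volume ⇒ W = 0, so Q = ΔU = nCᵥΔT with Cᵥ = 5R/2 = 20.79 J/(mol·K).
ΔU = (1.85)(20.79)(235 − 448) = -8190 J.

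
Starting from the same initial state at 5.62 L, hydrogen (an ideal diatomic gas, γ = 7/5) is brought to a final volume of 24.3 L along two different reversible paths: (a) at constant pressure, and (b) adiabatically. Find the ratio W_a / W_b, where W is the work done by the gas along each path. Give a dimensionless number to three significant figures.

W_a / W_b ≈ 3.00

Path (a) isobaric: W = P₁(V₂ − V₁) → W_a/(P₁V₁) = 3.324.
Path (b) adiabatic: W = P₁V₁(1 − (V₁/V₂)^(γ−1))/(γ−1) → W_b/(P₁V₁) = 1.108.
W_a / W_b = 3.324 / 1.108 = 2.999.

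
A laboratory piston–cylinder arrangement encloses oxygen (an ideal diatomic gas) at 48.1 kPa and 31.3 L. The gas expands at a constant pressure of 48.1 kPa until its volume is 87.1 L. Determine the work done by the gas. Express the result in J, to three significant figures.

Isobaric: W = P ΔV.
W = (48.1 kPa)(87.1 − 31.3 L) = (48.1)(55.8) = 2684 J.

W ≈ 2680 J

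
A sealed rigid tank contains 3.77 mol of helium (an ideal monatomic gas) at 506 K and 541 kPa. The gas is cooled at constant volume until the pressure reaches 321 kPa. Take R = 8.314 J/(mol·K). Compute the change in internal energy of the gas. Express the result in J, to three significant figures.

ΔU ≈ -9670 J

Constant volume ⇒ W = 0, so Q = ΔU = nCᵥΔT with Cᵥ = 3R/2 = 12.47 J/(mol·K).
At constant V, T₂/T₁ = P₂/P₁ ⇒ ΔT = T₁(P₂/P₁ − 1) = 506·(321/541 − 1) = -205.8 K.
ΔU = (3.77)(12.47)(-205.8) = -9674 J.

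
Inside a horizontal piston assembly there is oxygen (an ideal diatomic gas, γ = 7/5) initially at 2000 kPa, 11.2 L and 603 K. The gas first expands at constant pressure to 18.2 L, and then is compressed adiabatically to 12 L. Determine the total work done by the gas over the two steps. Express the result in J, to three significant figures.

W_total ≈ -2500 J

Step 1 (isobaric): W = PΔV = (2000 kPa)(18.2 − 11.2 L) = 14000 J.
After step 1: P = 2000 kPa, V = 18.2 L, T = 979.9 K.
Step 2 (adiabatic): W = (P₁V₁ − P₂V₂)/(γ−1) = (36400 − 42999)/0.4 = -16497 J.
W_total = 14000 − 16497 = -2497 J.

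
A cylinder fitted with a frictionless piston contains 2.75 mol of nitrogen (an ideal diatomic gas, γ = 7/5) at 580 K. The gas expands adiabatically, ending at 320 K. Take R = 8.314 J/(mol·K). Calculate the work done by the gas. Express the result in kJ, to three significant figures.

W ≈ 14.9 kJ

Adiabatic ⇒ Q = 0, so W_by = −ΔU = nCᵥ(T₁ − T₂).
Cᵥ = 5R/2 = 20.79 J/(mol·K).
W = (2.75)(20.79)(580 − 320) = 14861 J.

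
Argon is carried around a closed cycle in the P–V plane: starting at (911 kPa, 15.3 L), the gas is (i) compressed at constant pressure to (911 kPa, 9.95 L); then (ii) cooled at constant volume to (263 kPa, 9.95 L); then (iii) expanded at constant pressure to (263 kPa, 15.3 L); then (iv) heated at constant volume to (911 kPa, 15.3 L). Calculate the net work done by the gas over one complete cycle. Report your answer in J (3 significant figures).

Constant-volume legs do no work.
W(i) = (911)(9.95 − 15.3) = -4874 J; W(iii) = (263)(15.3 − 9.95) = 1407 J.
W_net = -4874 + 1407 = -3467 J (the counter-clockwise enclosed area).

W_net ≈ -3470 J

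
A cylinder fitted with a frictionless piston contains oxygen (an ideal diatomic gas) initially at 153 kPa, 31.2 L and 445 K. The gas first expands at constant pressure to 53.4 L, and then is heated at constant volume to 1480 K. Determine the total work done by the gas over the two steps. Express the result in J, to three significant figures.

W_total ≈ 3400 J

Step 1 (isobaric): W = PΔV = (153 kPa)(53.4 − 31.2 L) = 3397 J.
Step 2 (isochoric): W = 0 (constant volume).
W_total = 3397 + 0 = 3397 J.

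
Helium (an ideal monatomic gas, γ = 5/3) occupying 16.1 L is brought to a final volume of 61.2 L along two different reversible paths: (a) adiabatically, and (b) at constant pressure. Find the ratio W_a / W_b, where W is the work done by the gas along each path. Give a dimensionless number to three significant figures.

W_a / W_b ≈ 0.316

Path (a) adiabatic: W = P₁V₁(1 − (V₁/V₂)^(γ−1))/(γ−1) → W_a/(P₁V₁) = 0.8842.
Path (b) isobaric: W = P₁(V₂ − V₁) → W_b/(P₁V₁) = 2.801.
W_a / W_b = 0.8842 / 2.801 = 0.3156.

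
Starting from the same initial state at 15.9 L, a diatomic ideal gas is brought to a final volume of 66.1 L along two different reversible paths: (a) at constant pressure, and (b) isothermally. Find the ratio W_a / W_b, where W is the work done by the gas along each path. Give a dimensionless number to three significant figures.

Path (a) isobaric: W = P₁(V₂ − V₁) → W_a/(P₁V₁) = 3.157.
Path (b) isothermal: W = P₁V₁ ln(V₂/V₁) → W_b/(P₁V₁) = 1.425.
W_a / W_b = 3.157 / 1.425 = 2.216.

W_a / W_b ≈ 2.22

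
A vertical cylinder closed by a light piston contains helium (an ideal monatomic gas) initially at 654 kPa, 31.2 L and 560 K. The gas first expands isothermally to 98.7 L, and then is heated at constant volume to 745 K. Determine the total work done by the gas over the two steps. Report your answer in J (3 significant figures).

Step 1 (isothermal): W = P₁V₁ ln(V₂/V₁) = (20405) ln(98.7/31.2) = 23500 J.
Step 2 (isochoric): W = 0 (constant volume).
W_total = 23500 + 0 = 23500 J.

W_total ≈ 23500 J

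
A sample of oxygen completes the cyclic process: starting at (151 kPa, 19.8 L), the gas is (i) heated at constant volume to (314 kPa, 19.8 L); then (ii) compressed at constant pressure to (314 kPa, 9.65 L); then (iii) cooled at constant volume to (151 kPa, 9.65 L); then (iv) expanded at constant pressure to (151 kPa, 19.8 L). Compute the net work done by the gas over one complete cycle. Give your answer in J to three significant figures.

Constant-volume legs do no work.
W(ii) = (314)(9.65 − 19.8) = -3187 J; W(iv) = (151)(19.8 − 9.65) = 1533 J.
W_net = -3187 + 1533 = -1654 J (the counter-clockwise enclosed area).

W_net ≈ -1650 J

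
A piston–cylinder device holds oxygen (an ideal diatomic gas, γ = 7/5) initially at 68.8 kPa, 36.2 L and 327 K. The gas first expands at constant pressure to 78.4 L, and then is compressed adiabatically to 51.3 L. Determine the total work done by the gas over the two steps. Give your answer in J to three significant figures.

W_total ≈ 410 J

Step 1 (isobaric): W = PΔV = (68.8 kPa)(78.4 − 36.2 L) = 2903 J.
After step 1: P = 68.8 kPa, V = 78.4 L, T = 708.2 K.
Step 2 (adiabatic): W = (P₁V₁ − P₂V₂)/(γ−1) = (5394 − 6391)/0.4 = -2493 J.
W_total = 2903 − 2493 = 410.1 J.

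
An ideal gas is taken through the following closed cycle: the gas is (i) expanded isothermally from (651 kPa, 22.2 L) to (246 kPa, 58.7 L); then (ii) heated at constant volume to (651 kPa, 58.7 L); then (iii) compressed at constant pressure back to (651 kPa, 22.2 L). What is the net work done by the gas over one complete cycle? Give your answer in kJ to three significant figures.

Leg (i): W = PᵢVᵢ ln(V_f/Vᵢ) = (14452) ln(58.7/22.2) = 14053 J.
Leg (ii): W = 0.
Leg (iii): W = PΔV = (651)(22.2 − 58.7) = -23762 J.
W_net = 14053 − 23762 = -9709 J.

W_net ≈ -9.71 kJ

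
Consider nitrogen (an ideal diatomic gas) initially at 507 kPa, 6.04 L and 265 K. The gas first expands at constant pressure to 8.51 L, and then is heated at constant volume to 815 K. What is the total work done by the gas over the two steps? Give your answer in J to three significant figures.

Step 1 (isobaric): W = PΔV = (507 kPa)(8.51 − 6.04 L) = 1252 J.
Step 2 (isochoric): W = 0 (constant volume).
W_total = 1252 + 0 = 1252 J.

W_total ≈ 1250 J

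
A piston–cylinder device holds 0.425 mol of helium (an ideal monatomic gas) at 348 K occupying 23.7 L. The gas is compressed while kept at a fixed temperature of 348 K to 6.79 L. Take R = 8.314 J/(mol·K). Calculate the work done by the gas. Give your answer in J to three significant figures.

Isothermal: W = nRT ln(V₂/V₁).
W = (0.425)(8.314)(348) × ln(6.79/23.7)
  = 1230 × -1.25
W_by_gas = -1537 J.

W ≈ -1540 J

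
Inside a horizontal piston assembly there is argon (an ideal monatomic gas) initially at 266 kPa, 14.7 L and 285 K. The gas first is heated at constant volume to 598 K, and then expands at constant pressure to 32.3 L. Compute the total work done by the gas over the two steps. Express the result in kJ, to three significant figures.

W_total ≈ 9.82 kJ

Step 1 (isochoric): W = 0 (constant volume).
After step 1: P = 558.1 kPa (V unchanged).
Step 2 (isobaric): W = PΔV = (558.1 kPa)(32.3 − 14.7 L) = 9823 J.
W_total = 0 + 9823 = 9823 J.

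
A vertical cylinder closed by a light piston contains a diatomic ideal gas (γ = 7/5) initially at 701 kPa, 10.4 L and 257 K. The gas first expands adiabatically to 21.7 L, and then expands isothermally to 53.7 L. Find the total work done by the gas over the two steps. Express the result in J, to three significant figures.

W_total ≈ 9570 J

Step 1 (adiabatic): W = (P₁V₁ − P₂V₂)/(γ−1) = (7290 − 5432)/0.4 = 4645 J.
After step 1: P = 250.3 kPa, V = 21.7 L, T = 191.5 K.
Step 2 (isothermal): W = P₁V₁ ln(V₂/V₁) = (5432) ln(53.7/21.7) = 4922 J.
W_total = 4645 + 4922 = 9568 J.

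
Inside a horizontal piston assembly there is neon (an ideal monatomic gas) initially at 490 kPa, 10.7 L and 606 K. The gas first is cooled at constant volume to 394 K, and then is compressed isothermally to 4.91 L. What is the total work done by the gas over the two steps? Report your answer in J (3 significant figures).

Step 1 (isochoric): W = 0 (constant volume).
After step 1: P = 318.6 kPa (V unchanged).
Step 2 (isothermal): W = P₁V₁ ln(V₂/V₁) = (3409) ln(4.91/10.7) = -2655 J.
W_total = 0 − 2655 = -2655 J.

W_total ≈ -2660 J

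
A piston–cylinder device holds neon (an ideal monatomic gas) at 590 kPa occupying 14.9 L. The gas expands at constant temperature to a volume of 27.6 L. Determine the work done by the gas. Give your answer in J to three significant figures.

Isothermal: W = nRT ln(V₂/V₁) = P₁V₁ ln(V₂/V₁).
P₁V₁ = (590 kPa)(14.9 L) = 8791 J.
W = 8791 × ln(27.6/14.9) = 8791 × 0.6165
W_by_gas = 5419 J.

W ≈ 5420 J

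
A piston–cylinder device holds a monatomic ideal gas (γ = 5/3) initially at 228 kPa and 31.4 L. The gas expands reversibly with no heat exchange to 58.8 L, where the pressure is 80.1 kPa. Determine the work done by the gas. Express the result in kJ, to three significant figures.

W ≈ 3.67 kJ

Adiabatic: W = (P₁V₁ − P₂V₂)/(γ − 1) with γ = 5/3.
P₁V₁ = 7159 J, P₂V₂ = 4710 J.
W = (7159 − 4710) / 0.6667 = 3674 J.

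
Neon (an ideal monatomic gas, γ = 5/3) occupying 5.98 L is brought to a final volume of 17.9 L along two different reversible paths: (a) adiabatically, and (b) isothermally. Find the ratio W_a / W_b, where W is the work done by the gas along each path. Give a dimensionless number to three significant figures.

Path (a) adiabatic: W = P₁V₁(1 − (V₁/V₂)^(γ−1))/(γ−1) → W_a/(P₁V₁) = 0.7778.
Path (b) isothermal: W = P₁V₁ ln(V₂/V₁) → W_b/(P₁V₁) = 1.096.
W_a / W_b = 0.7778 / 1.096 = 0.7094.

W_a / W_b ≈ 0.709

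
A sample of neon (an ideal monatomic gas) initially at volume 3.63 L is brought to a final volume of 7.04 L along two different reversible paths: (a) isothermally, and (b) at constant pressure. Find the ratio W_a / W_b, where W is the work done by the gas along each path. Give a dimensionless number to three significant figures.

W_a / W_b ≈ 0.705

Path (a) isothermal: W = P₁V₁ ln(V₂/V₁) → W_a/(P₁V₁) = 0.6624.
Path (b) isobaric: W = P₁(V₂ − V₁) → W_b/(P₁V₁) = 0.9394.
W_a / W_b = 0.6624 / 0.9394 = 0.7051.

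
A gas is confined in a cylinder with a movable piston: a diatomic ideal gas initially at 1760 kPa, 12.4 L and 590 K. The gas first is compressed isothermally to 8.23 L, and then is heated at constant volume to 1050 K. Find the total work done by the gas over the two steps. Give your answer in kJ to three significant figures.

Step 1 (isothermal): W = P₁V₁ ln(V₂/V₁) = (21824) ln(8.23/12.4) = -8946 J.
Step 2 (isochoric): W = 0 (constant volume).
W_total = -8946 + 0 = -8946 J.

W_total ≈ -8.95 kJ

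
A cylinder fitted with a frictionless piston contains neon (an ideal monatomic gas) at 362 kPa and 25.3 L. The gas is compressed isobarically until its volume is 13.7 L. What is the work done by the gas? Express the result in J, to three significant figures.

Isobaric: W = P ΔV.
W = (362 kPa)(13.7 − 25.3 L) = (362)(-11.6) = -4199 J.

W ≈ -4200 J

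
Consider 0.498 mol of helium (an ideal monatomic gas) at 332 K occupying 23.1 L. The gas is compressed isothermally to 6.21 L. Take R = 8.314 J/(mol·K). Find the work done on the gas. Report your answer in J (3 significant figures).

Isothermal: W = nRT ln(V₂/V₁).
W = (0.498)(8.314)(332) × ln(6.21/23.1)
  = 1375 × -1.314
W_by_gas = -1806 J; work on gas = −W_by = 1806 J.

W ≈ 1810 J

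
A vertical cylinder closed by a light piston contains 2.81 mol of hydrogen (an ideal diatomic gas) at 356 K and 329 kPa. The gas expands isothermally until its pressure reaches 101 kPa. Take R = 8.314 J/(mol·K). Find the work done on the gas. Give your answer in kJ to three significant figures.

W ≈ -9.82 kJ

Isothermal process: W = nRT ln(V₂/V₁) = nRT ln(P₁/P₂).
W = (2.81)(8.314)(356) × ln(329/101)
  = 8317 × ln(3.257) = 8317 × 1.181
W_by_gas = 9822 J; work on gas = −W_by = -9822 J.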